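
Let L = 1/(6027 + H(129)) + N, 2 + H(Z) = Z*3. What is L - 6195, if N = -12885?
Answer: -122340959/6412 ≈ -19080.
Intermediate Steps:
H(Z) = -2 + 3*Z (H(Z) = -2 + Z*3 = -2 + 3*Z)
L = -82618619/6412 (L = 1/(6027 + (-2 + 3*129)) - 12885 = 1/(6027 + (-2 + 387)) - 12885 = 1/(6027 + 385) - 12885 = 1/6412 - 12885 = -82618619/6412 ≈ -12885.)
L - 6195 = -82618619/6412 - 6195 = -122340959/6412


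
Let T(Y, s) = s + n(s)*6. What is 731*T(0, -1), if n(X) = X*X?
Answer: 3655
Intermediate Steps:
n(X) = X²
T(Y, s) = s + 6*s² (T(Y, s) = s + s²*6 = s + 6*s²)
731*T(0, -1) = 731*(-(1 + 6*(-1))) = 731*(-(1 - 6)) = 731*(-1*(-5)) = 731*5 = 3655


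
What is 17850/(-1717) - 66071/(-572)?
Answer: 6072571/57772 ≈ 105.11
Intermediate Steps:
17850/(-1717) - 66071/(-572) = 17850*(-1/1717) - 66071*(-1/572) = -1050/101 + 66071/572 = 6072571/57772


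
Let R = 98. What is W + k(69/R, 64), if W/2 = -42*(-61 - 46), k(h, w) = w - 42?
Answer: 9010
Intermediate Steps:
k(h, w) = -42 + w
W = 8988 (W = 2*(-42*(-61 - 46)) = 2*(-42*(-107)) = 2*4494 = 8988)
W + k(69/R, 64) = 8988 + (-42 + 64) = 8988 + 22 = 9010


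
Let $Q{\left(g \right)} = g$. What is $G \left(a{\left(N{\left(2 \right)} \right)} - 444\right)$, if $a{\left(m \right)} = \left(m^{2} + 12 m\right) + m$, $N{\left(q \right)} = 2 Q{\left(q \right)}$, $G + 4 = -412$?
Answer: $156416$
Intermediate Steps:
$G = -416$ ($G = -4 - 412 = -416$)
$N{\left(q \right)} = 2 q$
$a{\left(m \right)} = m^{2} + 13 m$
$G \left(a{\left(N{\left(2 \right)} \right)} - 444\right) = - 416 \left(2 \cdot 2 \left(13 + 2 \cdot 2\right) - 444\right) = - 416 \left(4 \left(13 + 4\right) - 444\right) = - 416 \left(4 \cdot 17 - 444\right) = - 416 \left(68 - 444\right) = \left(-416\right) \left(-376\right) = 156416$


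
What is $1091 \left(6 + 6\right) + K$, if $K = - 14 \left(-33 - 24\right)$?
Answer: $13890$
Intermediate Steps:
$K = 798$ ($K = \left(-14\right) \left(-57\right) = 798$)
$1091 \left(6 + 6\right) + K = 1091 \left(6 + 6\right) + 798 = 1091 \cdot 12 + 798 = 13092 + 798 = 13890$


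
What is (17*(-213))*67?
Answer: -242607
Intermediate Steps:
(17*(-213))*67 = -3621*67 = -242607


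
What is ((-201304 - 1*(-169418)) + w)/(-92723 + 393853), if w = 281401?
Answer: 49903/60226 ≈ 0.82860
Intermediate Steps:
((-201304 - 1*(-169418)) + w)/(-92723 + 393853) = ((-201304 - 1*(-169418)) + 281401)/(-92723 + 393853) = ((-201304 + 169418) + 281401)/301130 = (-31886 + 281401)*(1/301130) = 249515*(1/301130) = 49903/60226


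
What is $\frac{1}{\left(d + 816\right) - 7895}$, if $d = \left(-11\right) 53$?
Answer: $- \frac{1}{7662} \approx -0.00013051$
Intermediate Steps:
$d = -583$
$\frac{1}{\left(d + 816\right) - 7895} = \frac{1}{\left(-583 + 816\right) - 7895} = \frac{1}{233 - 7895} = \frac{1}{-7662} = - \frac{1}{7662}$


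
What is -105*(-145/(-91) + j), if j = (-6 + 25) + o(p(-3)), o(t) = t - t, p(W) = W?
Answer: -28110/13 ≈ -2162.3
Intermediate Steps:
o(t) = 0
j = 19 (j = (-6 + 25) + 0 = 19 + 0 = 19)
-105*(-145/(-91) + j) = -105*(-145/(-91) + 19) = -105*(-145*(-1/91) + 19) = -105*(145/91 + 19) = -105*1874/91 = -28110/13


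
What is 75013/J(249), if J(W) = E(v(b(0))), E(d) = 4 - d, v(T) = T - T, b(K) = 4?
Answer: 75013/4 ≈ 18753.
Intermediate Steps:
v(T) = 0
J(W) = 4 (J(W) = 4 - 1*0 = 4 + 0 = 4)
75013/J(249) = 75013/4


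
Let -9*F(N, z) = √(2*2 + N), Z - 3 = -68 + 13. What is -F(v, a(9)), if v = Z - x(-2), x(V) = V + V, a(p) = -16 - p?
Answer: 2*I*√11/9 ≈ 0.73703*I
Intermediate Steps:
Z = -52 (Z = 3 + (-68 + 13) = 3 - 55 = -52)
x(V) = 2*V
v = -48 (v = -52 - 2*(-2) = -52 - 1*(-4) = -52 + 4 = -48)
F(N, z) = -√(4 + N)/9 (F(N, z) = -√(2*2 + N)/9 = -√(4 + N)/9)
-F(v, a(9)) = -(-1)*√(4 - 48)/9 = -(-1)*√(-44)/9 = -(-1)*2*I*√11/9 = -(-2)*I*√11/9 = 2*I*√11/9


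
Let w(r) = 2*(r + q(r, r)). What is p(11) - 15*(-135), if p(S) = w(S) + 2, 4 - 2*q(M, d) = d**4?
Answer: -12588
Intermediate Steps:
q(M, d) = 2 - d**4/2
w(r) = 4 - r**4 + 2*r (w(r) = 2*(r + (2 - r**4/2)) = 2*(2 + r - r**4/2) = 4 - r**4 + 2*r)
p(S) = 6 - S**4 + 2*S (p(S) = (4 - S**4 + 2*S) + 2 = 6 - S**4 + 2*S)
p(11) - 15*(-135) = (6 - 1*11**4 + 2*11) - 15*(-135) = (6 - 1*14641 + 22) + 2025 = (6 - 14641 + 22) + 2025 = -14613 + 2025 = -12588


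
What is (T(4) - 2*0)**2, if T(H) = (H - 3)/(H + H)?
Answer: 1/64 ≈ 0.015625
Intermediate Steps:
T(H) = (-3 + H)/(2*H) (T(H) = (-3 + H)/((2*H)) = (-3 + H)*(1/(2*H)) = (-3 + H)/(2*H))
(T(4) - 2*0)**2 = ((1/2)*(-3 + 4)/4 - 2*0)**2 = ((1/2)*(1/4)*1 + 0)**2 = (1/8 + 0)**2 = (1/8)**2 = 1/64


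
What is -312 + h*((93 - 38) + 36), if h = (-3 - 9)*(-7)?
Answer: 7332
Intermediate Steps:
h = 84 (h = -12*(-7) = 84)
-312 + h*((93 - 38) + 36) = -312 + 84*((93 - 38) + 36) = -312 + 84*(55 + 36) = -312 + 84*91 = -312 + 7644 = 7332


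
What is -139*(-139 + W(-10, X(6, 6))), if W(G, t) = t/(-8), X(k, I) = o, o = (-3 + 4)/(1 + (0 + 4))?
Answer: 772979/40 ≈ 19324.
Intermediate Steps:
o = 1/5 (o = 1/(1 + 4) = 1/5 ≈ 0.20000)
X(k, I) = 1/5
W(G, t) = -t/8 (W(G, t) = t*(-1/8) = -t/8)
-139*(-139 + W(-10, X(6, 6))) = -139*(-139 - 1/8*1/5) = -139*(-139 - 1/40) = -139*(-5561/40) = 772979/40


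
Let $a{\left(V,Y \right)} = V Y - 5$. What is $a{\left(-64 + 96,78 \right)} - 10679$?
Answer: $-8188$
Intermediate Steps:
$a{\left(V,Y \right)} = -5 + V Y$
$a{\left(-64 + 96,78 \right)} - 10679 = \left(-5 + \left(-64 + 96\right) 78\right) - 10679 = \left(-5 + 32 \cdot 78\right) - 10679 = \left(-5 + 2496\right) - 10679 = 2491 - 10679 = -8188$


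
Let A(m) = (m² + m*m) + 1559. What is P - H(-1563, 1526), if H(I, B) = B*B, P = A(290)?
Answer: -2158917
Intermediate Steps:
A(m) = 1559 + 2*m² (A(m) = (m² + m²) + 1559 = 2*m² + 1559 = 1559 + 2*m²)
P = 169759 (P = 1559 + 2*290² = 1559 + 2*84100 = 1559 + 168200 = 169759)
H(I, B) = B²
P - H(-1563, 1526) = 169759 - 1*1526² = 169759 - 1*2328676 = 169759 - 2328676 = -2158917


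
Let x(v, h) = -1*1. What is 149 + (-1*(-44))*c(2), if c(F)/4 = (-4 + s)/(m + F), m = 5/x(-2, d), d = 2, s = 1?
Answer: 325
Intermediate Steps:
x(v, h) = -1
m = -5 (m = 5/(-1) = 5*(-1) = -5)
c(F) = -12/(-5 + F) (c(F) = 4*((-4 + 1)/(-5 + F)) = 4*(-3/(-5 + F)) = -12/(-5 + F))
149 + (-1*(-44))*c(2) = 149 + (-1*(-44))*(-12/(-5 + 2)) = 149 + 44*(-12/(-3)) = 149 + 44*(-12*(-⅓)) = 149 + 44*4 = 149 + 176 = 325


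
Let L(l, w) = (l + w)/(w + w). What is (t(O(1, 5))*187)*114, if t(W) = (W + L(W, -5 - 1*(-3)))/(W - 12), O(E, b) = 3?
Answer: -39083/6 ≈ -6513.8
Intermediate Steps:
L(l, w) = (l + w)/(2*w) (L(l, w) = (l + w)/((2*w)) = (l + w)*(1/(2*w)) = (l + w)/(2*w))
t(W) = (½ + 3*W/4)/(-12 + W) (t(W) = (W + (W + (-5 - 1*(-3)))/(2*(-5 - 1*(-3))))/(W - 12) = (W + (W + (-5 + 3))/(2*(-5 + 3)))/(-12 + W) = (W + (½)*(W - 2)/(-2))/(-12 + W) = (W + (½)*(-½)*(-2 + W))/(-12 + W) = (W + (½ - W/4))/(-12 + W) = (½ + 3*W/4)/(-12 + W))
(t(O(1, 5))*187)*114 = (((2 + 3*3)/(4*(-12 + 3)))*187)*114 = (((¼)*(2 + 9)/(-9))*187)*114 = (((¼)*(-⅑)*11)*187)*114 = -11/36*187*114 = -2057/36*114 = -39083/6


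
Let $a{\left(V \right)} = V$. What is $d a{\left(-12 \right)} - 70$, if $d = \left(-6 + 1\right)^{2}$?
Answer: $-370$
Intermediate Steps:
$d = 25$ ($d = \left(-5\right)^{2} = 25$)
$d a{\left(-12 \right)} - 70 = 25 \left(-12\right) - 70 = -300 - 70 = -370$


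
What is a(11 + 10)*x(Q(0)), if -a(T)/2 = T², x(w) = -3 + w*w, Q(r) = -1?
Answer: 1764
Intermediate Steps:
x(w) = -3 + w²
a(T) = -2*T²
a(11 + 10)*x(Q(0)) = (-2*(11 + 10)²)*(-3 + (-1)²) = (-2*21²)*(-3 + 1) = -2*441*(-2) = -882*(-2) = 1764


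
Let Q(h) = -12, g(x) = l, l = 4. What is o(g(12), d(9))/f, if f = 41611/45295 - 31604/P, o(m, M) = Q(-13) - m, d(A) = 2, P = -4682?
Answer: -1696569520/813162941 ≈ -2.0864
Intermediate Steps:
g(x) = 4
o(m, M) = -12 - m
f = 813162941/106035595 (f = 41611/45295 - 31604/(-4682) = 41611*(1/45295) - 31604*(-1/4682) = 41611/45295 + 15802/2341 = 813162941/106035595 ≈ 7.6688)
o(g(12), d(9))/f = (-12 - 1*4)/(813162941/106035595) = (-12 - 4)*(106035595/813162941) = -16*106035595/813162941 = -1696569520/813162941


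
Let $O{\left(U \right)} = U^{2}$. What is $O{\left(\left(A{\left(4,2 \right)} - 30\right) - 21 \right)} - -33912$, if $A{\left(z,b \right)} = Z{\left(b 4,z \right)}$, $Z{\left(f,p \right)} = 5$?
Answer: $36028$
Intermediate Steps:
$A{\left(z,b \right)} = 5$
$O{\left(\left(A{\left(4,2 \right)} - 30\right) - 21 \right)} - -33912 = \left(\left(5 - 30\right) - 21\right)^{2} - -33912 = \left(-25 - 21\right)^{2} + 33912 = \left(-46\right)^{2} + 33912 = 2116 + 33912 = 36028$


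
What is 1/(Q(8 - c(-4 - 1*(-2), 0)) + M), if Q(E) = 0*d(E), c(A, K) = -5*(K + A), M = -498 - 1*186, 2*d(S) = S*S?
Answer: -1/684 ≈ -0.0014620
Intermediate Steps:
d(S) = S²/2 (d(S) = (S*S)/2 = S²/2)
M = -684 (M = -498 - 186 = -684)
c(A, K) = -5*A - 5*K (c(A, K) = -5*(A + K) = -5*A - 5*K)
Q(E) = 0 (Q(E) = 0*(E²/2) = 0)
1/(Q(8 - c(-4 - 1*(-2), 0)) + M) = 1/(0 - 684) = 1/(-684) = -1/684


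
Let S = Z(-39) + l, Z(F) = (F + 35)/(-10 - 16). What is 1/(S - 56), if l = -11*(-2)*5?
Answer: 13/704 ≈ 0.018466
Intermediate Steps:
l = 110 (l = 22*5 = 110)
Z(F) = -35/26 - F/26 (Z(F) = (35 + F)/(-26) = (35 + F)*(-1/26) = -35/26 - F/26)
S = 1432/13 (S = (-35/26 - 1/26*(-39)) + 110 = (-35/26 + 3/2) + 110 = 2/13 + 110 = 1432/13 ≈ 110.15)
1/(S - 56) = 1/(1432/13 - 56) = 1/(704/13) = 13/704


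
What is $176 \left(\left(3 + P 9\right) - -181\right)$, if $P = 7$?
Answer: $43472$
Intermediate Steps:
$176 \left(\left(3 + P 9\right) - -181\right) = 176 \left(\left(3 + 7 \cdot 9\right) - -181\right) = 176 \left(\left(3 + 63\right) + 181\right) = 176 \left(66 + 181\right) = 176 \cdot 247 = 43472$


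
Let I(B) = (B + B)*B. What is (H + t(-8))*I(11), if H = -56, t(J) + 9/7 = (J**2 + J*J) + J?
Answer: 106238/7 ≈ 15177.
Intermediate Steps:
t(J) = -9/7 + J + 2*J**2 (t(J) = -9/7 + ((J**2 + J*J) + J) = -9/7 + ((J**2 + J**2) + J) = -9/7 + (2*J**2 + J) = -9/7 + (J + 2*J**2) = -9/7 + J + 2*J**2)
I(B) = 2*B**2 (I(B) = (2*B)*B = 2*B**2)
(H + t(-8))*I(11) = (-56 + (-9/7 - 8 + 2*(-8)**2))*(2*11**2) = (-56 + (-9/7 - 8 + 2*64))*(2*121) = (-56 + (-9/7 - 8 + 128))*242 = (-56 + 831/7)*242 = (439/7)*242 = 106238/7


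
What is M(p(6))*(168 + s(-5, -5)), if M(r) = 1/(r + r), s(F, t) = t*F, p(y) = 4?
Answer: 193/8 ≈ 24.125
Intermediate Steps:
s(F, t) = F*t
M(r) = 1/(2*r)
M(p(6))*(168 + s(-5, -5)) = ((1/2)/4)*(168 - 5*(-5)) = ((1/2)*(1/4))*(168 + 25) = (1/8)*193 = 193/8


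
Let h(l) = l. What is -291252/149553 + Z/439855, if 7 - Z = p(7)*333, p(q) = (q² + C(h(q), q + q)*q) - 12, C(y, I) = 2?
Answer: -43549153396/21927211605 ≈ -1.9861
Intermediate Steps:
p(q) = -12 + q² + 2*q (p(q) = (q² + 2*q) - 12 = -12 + q² + 2*q)
Z = -16976 (Z = 7 - (-12 + 7² + 2*7)*333 = 7 - (-12 + 49 + 14)*333 = 7 - 51*333 = 7 - 1*16983 = 7 - 16983 = -16976)
-291252/149553 + Z/439855 = -291252/149553 - 16976/439855 = -291252*1/149553 - 16976*1/439855 = -97084/49851 - 16976/439855 = -43549153396/21927211605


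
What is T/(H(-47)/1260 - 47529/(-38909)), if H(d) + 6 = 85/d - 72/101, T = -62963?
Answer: -14652956444047740/282707497421 ≈ -51831.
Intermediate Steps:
H(d) = -678/101 + 85/d (H(d) = -6 + (85/d - 72/101) = -6 + (-72/101 + 85/d) = -678/101 + 85/d)
T/(H(-47)/1260 - 47529/(-38909)) = -62963/((-678/101 + 85/(-47))/1260 - 47529/(-38909)) = -62963/((-678/101 + 85*(-1/47))*(1/1260) - 47529*(-1/38909)) = -62963/((-678/101 - 85/47)*(1/1260) + 47529/38909) = -62963/(-40451/4747*1/1260 + 47529/38909) = -62963/(-40451/5981220 + 47529/38909) = -62963/282707497421/232723288980 = -62963*232723288980/282707497421 = -14652956444047740/282707497421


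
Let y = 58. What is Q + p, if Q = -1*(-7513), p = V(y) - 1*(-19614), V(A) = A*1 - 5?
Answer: 27180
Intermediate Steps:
V(A) = -5 + A (V(A) = A - 5 = -5 + A)
p = 19667 (p = (-5 + 58) - 1*(-19614) = 53 + 19614 = 19667)
Q = 7513
Q + p = 7513 + 19667 = 27180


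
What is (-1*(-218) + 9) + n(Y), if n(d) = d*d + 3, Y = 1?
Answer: 231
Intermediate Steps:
n(d) = 3 + d² (n(d) = d² + 3 = 3 + d²)
(-1*(-218) + 9) + n(Y) = (-1*(-218) + 9) + (3 + 1²) = (218 + 9) + (3 + 1) = 227 + 4 = 231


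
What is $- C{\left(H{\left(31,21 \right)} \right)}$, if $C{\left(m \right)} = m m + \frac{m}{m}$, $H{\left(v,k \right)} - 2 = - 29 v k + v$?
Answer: $-355171717$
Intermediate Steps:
$H{\left(v,k \right)} = 2 + v - 29 k v$ ($H{\left(v,k \right)} = 2 + \left(- 29 v k + v\right) = 2 - \left(- v + 29 k v\right) = 2 + v - 29 k v$)
$C{\left(m \right)} = 1 + m^{2}$ ($C{\left(m \right)} = m^{2} + 1 = 1 + m^{2}$)
$- C{\left(H{\left(31,21 \right)} \right)} = - (1 + \left(2 + 31 - 609 \cdot 31\right)^{2}) = - (1 + \left(2 + 31 - 18879\right)^{2}) = - (1 + \left(-18846\right)^{2}) = - (1 + 355171716) = \left(-1\right) 355171717 = -355171717$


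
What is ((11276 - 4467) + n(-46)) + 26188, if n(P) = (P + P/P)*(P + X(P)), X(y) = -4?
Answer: 35247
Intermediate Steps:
n(P) = (1 + P)*(-4 + P) (n(P) = (P + P/P)*(P - 4) = (P + 1)*(-4 + P) = (1 + P)*(-4 + P))
((11276 - 4467) + n(-46)) + 26188 = ((11276 - 4467) + (-4 + (-46)**2 - 3*(-46))) + 26188 = (6809 + (-4 + 2116 + 138)) + 26188 = (6809 + 2250) + 26188 = 9059 + 26188 = 35247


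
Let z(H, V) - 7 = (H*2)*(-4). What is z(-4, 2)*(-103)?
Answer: -4017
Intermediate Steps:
z(H, V) = 7 - 8*H (z(H, V) = 7 + (H*2)*(-4) = 7 + (2*H)*(-4) = 7 - 8*H)
z(-4, 2)*(-103) = (7 - 8*(-4))*(-103) = (7 + 32)*(-103) = 39*(-103) = -4017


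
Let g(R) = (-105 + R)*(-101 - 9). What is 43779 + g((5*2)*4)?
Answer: 50929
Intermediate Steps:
g(R) = 11550 - 110*R (g(R) = (-105 + R)*(-110) = 11550 - 110*R)
43779 + g((5*2)*4) = 43779 + (11550 - 110*5*2*4) = 43779 + (11550 - 1100*4) = 43779 + (11550 - 110*40) = 43779 + (11550 - 4400) = 43779 + 7150 = 50929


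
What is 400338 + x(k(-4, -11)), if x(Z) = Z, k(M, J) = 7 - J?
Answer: 400356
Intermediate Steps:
400338 + x(k(-4, -11)) = 400338 + (7 - 1*(-11)) = 400338 + (7 + 11) = 400338 + 18 = 400356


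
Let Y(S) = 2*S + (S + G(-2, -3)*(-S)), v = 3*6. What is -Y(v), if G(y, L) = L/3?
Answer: -72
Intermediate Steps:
G(y, L) = L/3 (G(y, L) = L*(⅓) = L/3)
v = 18
Y(S) = 4*S (Y(S) = 2*S + (S + ((⅓)*(-3))*(-S)) = 2*S + (S - (-1)*S) = 2*S + (S + S) = 2*S + 2*S = 4*S)
-Y(v) = -4*18 = -1*72 = -72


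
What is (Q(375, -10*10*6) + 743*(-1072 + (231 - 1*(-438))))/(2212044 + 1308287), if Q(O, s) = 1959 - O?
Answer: -297845/3520331 ≈ -0.084607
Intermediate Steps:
(Q(375, -10*10*6) + 743*(-1072 + (231 - 1*(-438))))/(2212044 + 1308287) = ((1959 - 1*375) + 743*(-1072 + (231 - 1*(-438))))/(2212044 + 1308287) = ((1959 - 375) + 743*(-1072 + (231 + 438)))/3520331 = (1584 + 743*(-1072 + 669))*(1/3520331) = (1584 + 743*(-403))*(1/3520331) = (1584 - 299429)*(1/3520331) = -297845*1/3520331 = -297845/3520331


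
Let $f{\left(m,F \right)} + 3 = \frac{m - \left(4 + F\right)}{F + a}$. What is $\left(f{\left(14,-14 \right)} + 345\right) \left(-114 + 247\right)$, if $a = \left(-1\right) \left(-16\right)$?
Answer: $47082$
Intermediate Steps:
$a = 16$
$f{\left(m,F \right)} = -3 + \frac{-4 + m - F}{16 + F}$ ($f{\left(m,F \right)} = -3 + \frac{m - \left(4 + F\right)}{F + 16} = -3 + \frac{-4 + m - F}{16 + F}$)
$\left(f{\left(14,-14 \right)} + 345\right) \left(-114 + 247\right) = \left(\frac{-52 + 14 - -56}{16 - 14} + 345\right) \left(-114 + 247\right) = \left(\frac{-52 + 14 + 56}{2} + 345\right) 133 = \left(\frac{1}{2} \cdot 18 + 345\right) 133 = \left(9 + 345\right) 133 = 354 \cdot 133 = 47082$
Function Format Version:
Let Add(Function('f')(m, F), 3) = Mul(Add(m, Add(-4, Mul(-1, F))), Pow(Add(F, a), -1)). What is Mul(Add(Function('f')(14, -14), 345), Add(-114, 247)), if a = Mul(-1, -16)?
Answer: 47082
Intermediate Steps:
a = 16
Function('f')(m, F) = Add(-3, Mul(Pow(Add(16, F), -1), Add(-4, m, Mul(-1, F)))) (Function('f')(m, F) = Add(-3, Mul(Add(m, Add(-4, Mul(-1, F))), Pow(Add(F, 16), -1))) = Add(-3, Mul(Add(-4, m, Mul(-1, F)), Pow(Add(16, F), -1))) = Add(-3, Mul(Pow(Add(16, F), -1), Add(-4, m, Mul(-1, F)))))
Mul(Add(Function('f')(14, -14), 345), Add(-114, 247)) = Mul(Add(Mul(Pow(Add(16, -14), -1), Add(-52, 14, Mul(-4, -14))), 345), Add(-114, 247)) = Mul(Add(Mul(Pow(2, -1), Add(-52, 14, 56)), 345), 133) = Mul(Add(Mul(Rational(1, 2), 18), 345), 133) = Mul(Add(9, 345), 133) = Mul(354, 133) = 47082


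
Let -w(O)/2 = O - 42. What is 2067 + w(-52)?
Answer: 2255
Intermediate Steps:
w(O) = 84 - 2*O (w(O) = -2*(O - 42) = -2*(-42 + O) = 84 - 2*O)
2067 + w(-52) = 2067 + (84 - 2*(-52)) = 2067 + (84 + 104) = 2067 + 188 = 2255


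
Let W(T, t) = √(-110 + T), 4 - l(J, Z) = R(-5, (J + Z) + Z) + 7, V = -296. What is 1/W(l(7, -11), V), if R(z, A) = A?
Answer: -I*√2/14 ≈ -0.10102*I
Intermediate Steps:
l(J, Z) = -3 - J - 2*Z (l(J, Z) = 4 - (((J + Z) + Z) + 7) = 4 - ((J + 2*Z) + 7) = 4 - (7 + J + 2*Z) = 4 + (-7 - J - 2*Z) = -3 - J - 2*Z)
1/W(l(7, -11), V) = 1/(√(-110 + (-3 - 1*7 - 2*(-11)))) = 1/(√(-110 + (-3 - 7 + 22))) = 1/(√(-110 + 12)) = 1/(√(-98)) = 1/(7*I*√2) = -I*√2/14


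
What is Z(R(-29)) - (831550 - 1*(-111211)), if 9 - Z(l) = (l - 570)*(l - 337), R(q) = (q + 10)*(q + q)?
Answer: -1349732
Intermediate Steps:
R(q) = 2*q*(10 + q) (R(q) = (10 + q)*(2*q) = 2*q*(10 + q))
Z(l) = 9 - (-570 + l)*(-337 + l) (Z(l) = 9 - (l - 570)*(l - 337) = 9 - (-570 + l)*(-337 + l))
Z(R(-29)) - (831550 - 1*(-111211)) = (-192081 - (2*(-29)*(10 - 29))² + 907*(2*(-29)*(10 - 29))) - (831550 - 1*(-111211)) = (-192081 - (2*(-29)*(-19))² + 907*(2*(-29)*(-19))) - (831550 + 111211) = (-192081 - 1*1102² + 907*1102) - 1*942761 = (-192081 - 1*1214404 + 999514) - 942761 = (-192081 - 1214404 + 999514) - 942761 = -406971 - 942761 = -1349732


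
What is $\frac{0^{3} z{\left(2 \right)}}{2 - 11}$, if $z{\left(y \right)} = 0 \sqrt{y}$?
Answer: $0$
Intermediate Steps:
$z{\left(y \right)} = 0$
$\frac{0^{3} z{\left(2 \right)}}{2 - 11} = \frac{0^{3} \cdot 0}{2 - 11} = \frac{0 \cdot 0}{-9} = 0 \left(- \frac{1}{9}\right) = 0$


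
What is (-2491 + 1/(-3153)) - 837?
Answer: -10493185/3153 ≈ -3328.0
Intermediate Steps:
(-2491 + 1/(-3153)) - 837 = (-2491 - 1/3153) - 837 = -7854124/3153 - 837 = -10493185/3153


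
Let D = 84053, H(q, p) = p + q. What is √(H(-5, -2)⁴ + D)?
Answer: 3*√9606 ≈ 294.03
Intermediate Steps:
√(H(-5, -2)⁴ + D) = √((-2 - 5)⁴ + 84053) = √((-7)⁴ + 84053) = √(2401 + 84053) = √86454 = 3*√9606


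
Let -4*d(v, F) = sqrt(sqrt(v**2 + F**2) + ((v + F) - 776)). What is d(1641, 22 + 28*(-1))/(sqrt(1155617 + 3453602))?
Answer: -sqrt(3959319121 + 13827657*sqrt(299213))/18436876 ≈ -0.0058223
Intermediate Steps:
d(v, F) = -sqrt(-776 + F + v + sqrt(F**2 + v**2))/4 (d(v, F) = -sqrt(sqrt(v**2 + F**2) + ((v + F) - 776))/4 = -sqrt(sqrt(F**2 + v**2) + ((F + v) - 776))/4 = -sqrt(sqrt(F**2 + v**2) + (-776 + F + v))/4 = -sqrt(-776 + F + v + sqrt(F**2 + v**2))/4)
d(1641, 22 + 28*(-1))/(sqrt(1155617 + 3453602)) = (-sqrt(-776 + (22 + 28*(-1)) + 1641 + sqrt((22 + 28*(-1))**2 + 1641**2))/4)/(sqrt(1155617 + 3453602)) = (-sqrt(-776 + (22 - 28) + 1641 + sqrt((22 - 28)**2 + 2692881))/4)/(sqrt(4609219)) = (-sqrt(-776 - 6 + 1641 + sqrt((-6)**2 + 2692881))/4)*(sqrt(4609219)/4609219) = (-sqrt(-776 - 6 + 1641 + sqrt(36 + 2692881))/4)*(sqrt(4609219)/4609219) = (-sqrt(-776 - 6 + 1641 + sqrt(2692917))/4)*(sqrt(4609219)/4609219) = (-sqrt(-776 - 6 + 1641 + 3*sqrt(299213))/4)*(sqrt(4609219)/4609219) = (-sqrt(859 + 3*sqrt(299213))/4)*(sqrt(4609219)/4609219) = -sqrt(4609219)*sqrt(859 + 3*sqrt(299213))/18436876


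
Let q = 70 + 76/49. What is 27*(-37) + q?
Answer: -45445/49 ≈ -927.45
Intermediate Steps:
q = 3506/49 (q = 70 + 76*(1/49) = 70 + 76/49 = 3506/49 ≈ 71.551)
27*(-37) + q = 27*(-37) + 3506/49 = -999 + 3506/49 = -45445/49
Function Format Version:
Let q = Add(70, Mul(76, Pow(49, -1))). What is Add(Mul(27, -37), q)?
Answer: Rational(-45445, 49) ≈ -927.45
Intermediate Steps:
q = Rational(3506, 49) (q = Add(70, Mul(76, Rational(1, 49))) = Add(70, Rational(76, 49)) = Rational(3506, 49) ≈ 71.551)
Add(Mul(27, -37), q) = Add(Mul(27, -37), Rational(3506, 49)) = Add(-999, Rational(3506, 49)) = Rational(-45445, 49)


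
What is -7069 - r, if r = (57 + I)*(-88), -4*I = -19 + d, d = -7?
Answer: -1481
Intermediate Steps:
I = 13/2 (I = -(-19 - 7)/4 = -¼*(-26) = 13/2 ≈ 6.5000)
r = -5588 (r = (57 + 13/2)*(-88) = (127/2)*(-88) = -5588)
-7069 - r = -7069 - 1*(-5588) = -7069 + 5588 = -1481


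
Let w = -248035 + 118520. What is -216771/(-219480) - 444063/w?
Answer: 8369202887/1895063480 ≈ 4.4163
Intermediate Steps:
w = -129515
-216771/(-219480) - 444063/w = -216771/(-219480) - 444063/(-129515) = -216771*(-1/219480) - 444063*(-1/129515) = 72257/73160 + 444063/129515 = 8369202887/1895063480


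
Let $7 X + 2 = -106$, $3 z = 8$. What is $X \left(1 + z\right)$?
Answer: $- \frac{396}{7} \approx -56.571$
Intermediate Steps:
$z = \frac{8}{3}$ ($z = \frac{1}{3} \cdot 8 = \frac{8}{3} \approx 2.6667$)
$X = - \frac{108}{7}$ ($X = - \frac{2}{7} + \frac{1}{7} \left(-106\right) = - \frac{2}{7} - \frac{106}{7} = - \frac{108}{7} \approx -15.429$)
$X \left(1 + z\right) = - \frac{108 \left(1 + \frac{8}{3}\right)}{7} = \left(- \frac{108}{7}\right) \frac{11}{3} = - \frac{396}{7}$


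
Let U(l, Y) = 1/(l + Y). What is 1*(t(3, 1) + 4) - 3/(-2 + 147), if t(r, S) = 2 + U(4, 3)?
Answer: 6214/1015 ≈ 6.1222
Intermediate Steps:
U(l, Y) = 1/(Y + l)
t(r, S) = 15/7 (t(r, S) = 2 + 1/(3 + 4) = 2 + 1/7 = 2 + ⅐ = 15/7)
1*(t(3, 1) + 4) - 3/(-2 + 147) = 1*(15/7 + 4) - 3/(-2 + 147) = 1*(43/7) - 3/145 = 43/7 + (1/145)*(-3) = 43/7 - 3/145 = 6214/1015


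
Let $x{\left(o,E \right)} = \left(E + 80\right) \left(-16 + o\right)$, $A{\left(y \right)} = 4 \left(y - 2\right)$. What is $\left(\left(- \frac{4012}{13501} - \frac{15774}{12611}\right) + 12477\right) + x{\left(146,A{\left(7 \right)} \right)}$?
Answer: $\frac{4337478764841}{170261111} \approx 25475.0$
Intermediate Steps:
$A{\left(y \right)} = -8 + 4 y$ ($A{\left(y \right)} = 4 \left(-2 + y\right) = -8 + 4 y$)
$x{\left(o,E \right)} = \left(-16 + o\right) \left(80 + E\right)$ ($x{\left(o,E \right)} = \left(80 + E\right) \left(-16 + o\right) = \left(-16 + o\right) \left(80 + E\right)$)
$\left(\left(- \frac{4012}{13501} - \frac{15774}{12611}\right) + 12477\right) + x{\left(146,A{\left(7 \right)} \right)} = \left(\left(- \frac{4012}{13501} - \frac{15774}{12611}\right) + 12477\right) + \left(-1280 - 16 \left(-8 + 4 \cdot 7\right) + 80 \cdot 146 + \left(-8 + 4 \cdot 7\right) 146\right) = \left(\left(\left(-4012\right) \frac{1}{13501} - \frac{15774}{12611}\right) + 12477\right) + \left(-1280 - 16 \left(-8 + 28\right) + 11680 + \left(-8 + 28\right) 146\right) = \left(\left(- \frac{4012}{13501} - \frac{15774}{12611}\right) + 12477\right) + \left(-1280 - 320 + 11680 + 20 \cdot 146\right) = \left(- \frac{263560106}{170261111} + 12477\right) + \left(-1280 - 320 + 11680 + 2920\right) = \frac{2124084321841}{170261111} + 13000 = \frac{4337478764841}{170261111}$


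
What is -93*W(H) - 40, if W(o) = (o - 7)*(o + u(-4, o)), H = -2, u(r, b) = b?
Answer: -3388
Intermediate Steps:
W(o) = 2*o*(-7 + o) (W(o) = (o - 7)*(o + o) = (-7 + o)*(2*o) = 2*o*(-7 + o))
-93*W(H) - 40 = -186*(-2)*(-7 - 2) - 40 = -186*(-2)*(-9) - 40 = -93*36 - 40 = -3348 - 40 = -3388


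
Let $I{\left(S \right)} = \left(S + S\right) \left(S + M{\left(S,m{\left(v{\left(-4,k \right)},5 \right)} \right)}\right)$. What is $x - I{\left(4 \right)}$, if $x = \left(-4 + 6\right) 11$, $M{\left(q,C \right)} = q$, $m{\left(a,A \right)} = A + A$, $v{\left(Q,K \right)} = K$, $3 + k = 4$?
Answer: $-42$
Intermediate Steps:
$k = 1$ ($k = -3 + 4 = 1$)
$m{\left(a,A \right)} = 2 A$
$I{\left(S \right)} = 4 S^{2}$ ($I{\left(S \right)} = \left(S + S\right) \left(S + S\right) = 2 S 2 S = 4 S^{2}$)
$x = 22$ ($x = 2 \cdot 11 = 22$)
$x - I{\left(4 \right)} = 22 - 4 \cdot 4^{2} = 22 - 4 \cdot 16 = 22 - 64 = -42$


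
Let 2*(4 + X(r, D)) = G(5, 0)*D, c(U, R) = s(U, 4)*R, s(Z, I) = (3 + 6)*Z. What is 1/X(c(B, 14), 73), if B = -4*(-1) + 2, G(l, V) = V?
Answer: -¼ ≈ -0.25000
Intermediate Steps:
s(Z, I) = 9*Z
B = 6 (B = 4 + 2 = 6)
c(U, R) = 9*R*U (c(U, R) = (9*U)*R = 9*R*U)
X(r, D) = -4 (X(r, D) = -4 + (0*D)/2 = -4 + (½)*0 = -4 + 0 = -4)
1/X(c(B, 14), 73) = 1/(-4) = -¼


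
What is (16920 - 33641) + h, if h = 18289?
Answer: 1568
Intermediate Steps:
(16920 - 33641) + h = (16920 - 33641) + 18289 = -16721 + 18289 = 1568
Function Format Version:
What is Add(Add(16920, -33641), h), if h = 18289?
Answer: 1568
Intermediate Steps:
Add(Add(16920, -33641), h) = Add(Add(16920, -33641), 18289) = Add(-16721, 18289) = 1568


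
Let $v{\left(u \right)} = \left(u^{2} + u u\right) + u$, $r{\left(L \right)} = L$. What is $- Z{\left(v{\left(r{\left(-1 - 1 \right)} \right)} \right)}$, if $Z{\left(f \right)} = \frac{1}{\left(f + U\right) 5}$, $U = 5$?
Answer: $- \frac{1}{55} \approx -0.018182$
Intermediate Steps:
$v{\left(u \right)} = u + 2 u^{2}$ ($v{\left(u \right)} = \left(u^{2} + u^{2}\right) + u = 2 u^{2} + u = u + 2 u^{2}$)
$Z{\left(f \right)} = \frac{1}{25 + 5 f}$ ($Z{\left(f \right)} = \frac{1}{\left(f + 5\right) 5} = \frac{1}{\left(5 + f\right) 5} = \frac{1}{25 + 5 f}$)
$- Z{\left(v{\left(r{\left(-1 - 1 \right)} \right)} \right)} = - \frac{1}{5 \left(5 + \left(-1 - 1\right) \left(1 + 2 \left(-1 - 1\right)\right)\right)} = - \frac{1}{5 \left(5 - 2 \left(1 + 2 \left(-2\right)\right)\right)} = - \frac{1}{5 \left(5 - 2 \left(1 - 4\right)\right)} = - \frac{1}{5 \left(5 - -6\right)} = - \frac{1}{5 \left(5 + 6\right)} = - \frac{1}{5 \cdot 11} = \left(-1\right) \frac{1}{55} = - \frac{1}{55}$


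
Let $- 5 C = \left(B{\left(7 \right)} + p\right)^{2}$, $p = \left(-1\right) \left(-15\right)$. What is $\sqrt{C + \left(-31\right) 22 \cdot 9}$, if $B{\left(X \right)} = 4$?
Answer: $\frac{i \sqrt{155255}}{5} \approx 78.805 i$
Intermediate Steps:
$p = 15$
$C = - \frac{361}{5}$ ($C = - \frac{\left(4 + 15\right)^{2}}{5} = - \frac{19^{2}}{5} = \left(- \frac{1}{5}\right) 361 = - \frac{361}{5} \approx -72.2$)
$\sqrt{C + \left(-31\right) 22 \cdot 9} = \sqrt{- \frac{361}{5} + \left(-31\right) 22 \cdot 9} = \sqrt{- \frac{361}{5} - 6138} = \sqrt{- \frac{31051}{5}} = \frac{i \sqrt{155255}}{5}$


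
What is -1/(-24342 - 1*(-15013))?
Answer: 1/9329 ≈ 0.00010719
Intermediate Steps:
-1/(-24342 - 1*(-15013)) = -1/(-24342 + 15013) = -1/(-9329) = -1*(-1/9329) = 1/9329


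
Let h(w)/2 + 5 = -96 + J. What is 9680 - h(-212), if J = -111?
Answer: 10104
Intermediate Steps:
h(w) = -424 (h(w) = -10 + 2*(-96 - 111) = -10 + 2*(-207) = -10 - 414 = -424)
9680 - h(-212) = 9680 - 1*(-424) = 9680 + 424 = 10104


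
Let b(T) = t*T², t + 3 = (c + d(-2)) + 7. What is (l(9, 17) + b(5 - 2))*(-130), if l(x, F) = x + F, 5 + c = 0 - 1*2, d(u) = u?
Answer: 2470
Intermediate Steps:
c = -7 (c = -5 + (0 - 1*2) = -5 + (0 - 2) = -5 - 2 = -7)
t = -5 (t = -3 + ((-7 - 2) + 7) = -3 + (-9 + 7) = -3 - 2 = -5)
l(x, F) = F + x
b(T) = -5*T²
(l(9, 17) + b(5 - 2))*(-130) = ((17 + 9) - 5*(5 - 2)²)*(-130) = (26 - 5*3²)*(-130) = (26 - 5*9)*(-130) = (26 - 45)*(-130) = -19*(-130) = 2470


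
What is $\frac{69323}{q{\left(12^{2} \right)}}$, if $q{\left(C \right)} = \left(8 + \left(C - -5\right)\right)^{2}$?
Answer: $\frac{69323}{24649} \approx 2.8124$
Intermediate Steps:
$q{\left(C \right)} = \left(13 + C\right)^{2}$ ($q{\left(C \right)} = \left(8 + \left(C + 5\right)\right)^{2} = \left(8 + \left(5 + C\right)\right)^{2} = \left(13 + C\right)^{2}$)
$\frac{69323}{q{\left(12^{2} \right)}} = \frac{69323}{\left(13 + 12^{2}\right)^{2}} = \frac{69323}{\left(13 + 144\right)^{2}} = \frac{69323}{157^{2}} = \frac{69323}{24649}$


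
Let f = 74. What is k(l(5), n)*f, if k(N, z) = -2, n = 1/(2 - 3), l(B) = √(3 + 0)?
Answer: -148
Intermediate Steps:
l(B) = √3
n = -1 (n = 1/(-1) = -1)
k(l(5), n)*f = -2*74 = -148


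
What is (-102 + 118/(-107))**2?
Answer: 121705024/11449 ≈ 10630.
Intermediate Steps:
(-102 + 118/(-107))**2 = (-102 + 118*(-1/107))**2 = (-102 - 118/107)**2 = (-11032/107)**2 = 121705024/11449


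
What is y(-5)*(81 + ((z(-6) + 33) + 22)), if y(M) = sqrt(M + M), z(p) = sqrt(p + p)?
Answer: -2*sqrt(30) + 136*I*sqrt(10) ≈ -10.954 + 430.07*I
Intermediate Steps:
z(p) = sqrt(2)*sqrt(p) (z(p) = sqrt(2*p) = sqrt(2)*sqrt(p))
y(M) = sqrt(2)*sqrt(M) (y(M) = sqrt(2*M) = sqrt(2)*sqrt(M))
y(-5)*(81 + ((z(-6) + 33) + 22)) = (sqrt(2)*sqrt(-5))*(81 + ((sqrt(2)*sqrt(-6) + 33) + 22)) = (sqrt(2)*(I*sqrt(5)))*(81 + ((sqrt(2)*(I*sqrt(6)) + 33) + 22)) = (I*sqrt(10))*(81 + ((2*I*sqrt(3) + 33) + 22)) = (I*sqrt(10))*(81 + ((33 + 2*I*sqrt(3)) + 22)) = (I*sqrt(10))*(81 + (55 + 2*I*sqrt(3))) = (I*sqrt(10))*(136 + 2*I*sqrt(3)) = I*sqrt(10)*(136 + 2*I*sqrt(3))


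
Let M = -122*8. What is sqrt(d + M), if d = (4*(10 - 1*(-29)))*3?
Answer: 2*I*sqrt(127) ≈ 22.539*I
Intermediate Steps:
M = -976
d = 468 (d = (4*(10 + 29))*3 = (4*39)*3 = 156*3 = 468)
sqrt(d + M) = sqrt(468 - 976) = sqrt(-508) = 2*I*sqrt(127)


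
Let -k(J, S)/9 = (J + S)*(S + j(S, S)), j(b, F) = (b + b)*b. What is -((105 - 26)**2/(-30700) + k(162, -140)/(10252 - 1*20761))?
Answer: -2552306767/3469100 ≈ -735.73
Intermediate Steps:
j(b, F) = 2*b**2 (j(b, F) = (2*b)*b = 2*b**2)
k(J, S) = -9*(J + S)*(S + 2*S**2)
-((105 - 26)**2/(-30700) + k(162, -140)/(10252 - 1*20761)) = -((105 - 26)**2/(-30700) + (9*(-140)*(-1*162 - 1*(-140) - 2*(-140)**2 - 2*162*(-140)))/(10252 - 1*20761)) = -(79**2*(-1/30700) + (9*(-140)*(-162 + 140 - 2*19600 + 45360))/(10252 - 20761)) = -(6241*(-1/30700) + (9*(-140)*(-162 + 140 - 39200 + 45360))/(-10509)) = -(-6241/30700 + (9*(-140)*6138)*(-1/10509)) = -(-6241/30700 - 7733880*(-1/10509)) = -(-6241/30700 + 83160/113) = -1*2552306767/3469100 = -2552306767/3469100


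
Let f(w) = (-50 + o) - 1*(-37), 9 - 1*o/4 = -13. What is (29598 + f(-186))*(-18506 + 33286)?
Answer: 438566940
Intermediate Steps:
o = 88 (o = 36 - 4*(-13) = 36 + 52 = 88)
f(w) = 75 (f(w) = (-50 + 88) - 1*(-37) = 38 + 37 = 75)
(29598 + f(-186))*(-18506 + 33286) = (29598 + 75)*(-18506 + 33286) = 29673*14780 = 438566940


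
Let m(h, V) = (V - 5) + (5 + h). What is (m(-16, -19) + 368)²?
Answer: 110889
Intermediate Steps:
m(h, V) = V + h (m(h, V) = (-5 + V) + (5 + h) = V + h)
(m(-16, -19) + 368)² = ((-19 - 16) + 368)² = (-35 + 368)² = 333² = 110889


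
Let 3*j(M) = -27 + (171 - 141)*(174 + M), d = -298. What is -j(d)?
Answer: 1249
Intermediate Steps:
j(M) = 1731 + 10*M (j(M) = (-27 + (171 - 141)*(174 + M))/3 = (-27 + 30*(174 + M))/3 = (-27 + (5220 + 30*M))/3 = (5193 + 30*M)/3 = 1731 + 10*M)
-j(d) = -(1731 + 10*(-298)) = -(1731 - 2980) = -1*(-1249) = 1249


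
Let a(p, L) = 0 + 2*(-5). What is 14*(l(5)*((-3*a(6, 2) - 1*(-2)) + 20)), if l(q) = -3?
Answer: -2184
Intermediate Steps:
a(p, L) = -10 (a(p, L) = 0 - 10 = -10)
14*(l(5)*((-3*a(6, 2) - 1*(-2)) + 20)) = 14*(-3*((-3*(-10) - 1*(-2)) + 20)) = 14*(-3*((30 + 2) + 20)) = 14*(-3*(32 + 20)) = 14*(-3*52) = 14*(-156) = -2184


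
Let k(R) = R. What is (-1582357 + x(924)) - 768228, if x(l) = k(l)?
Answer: -2349661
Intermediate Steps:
x(l) = l
(-1582357 + x(924)) - 768228 = (-1582357 + 924) - 768228 = -1581433 - 768228 = -2349661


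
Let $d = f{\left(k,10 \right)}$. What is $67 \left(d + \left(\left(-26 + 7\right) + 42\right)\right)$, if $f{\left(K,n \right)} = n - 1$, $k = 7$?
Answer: $2144$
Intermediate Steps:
$f{\left(K,n \right)} = -1 + n$
$d = 9$ ($d = -1 + 10 = 9$)
$67 \left(d + \left(\left(-26 + 7\right) + 42\right)\right) = 67 \left(9 + \left(\left(-26 + 7\right) + 42\right)\right) = 67 \left(9 + \left(-19 + 42\right)\right) = 67 \left(9 + 23\right) = 67 \cdot 32 = 2144$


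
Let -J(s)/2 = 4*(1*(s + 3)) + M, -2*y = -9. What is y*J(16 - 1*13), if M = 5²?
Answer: -441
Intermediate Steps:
y = 9/2 (y = -½*(-9) = 9/2 ≈ 4.5000)
M = 25
J(s) = -74 - 8*s (J(s) = -2*(4*(1*(s + 3)) + 25) = -2*(4*(1*(3 + s)) + 25) = -2*(4*(3 + s) + 25) = -2*((12 + 4*s) + 25) = -2*(37 + 4*s) = -74 - 8*s)
y*J(16 - 1*13) = 9*(-74 - 8*(16 - 1*13))/2 = 9*(-74 - 8*(16 - 13))/2 = 9*(-74 - 8*3)/2 = 9*(-74 - 24)/2 = (9/2)*(-98) = -441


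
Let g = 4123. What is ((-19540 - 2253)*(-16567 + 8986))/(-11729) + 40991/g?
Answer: -18397062560/1306991 ≈ -14076.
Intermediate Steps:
((-19540 - 2253)*(-16567 + 8986))/(-11729) + 40991/g = ((-19540 - 2253)*(-16567 + 8986))/(-11729) + 40991/4123 = -21793*(-7581)*(-1/11729) + 40991*(1/4123) = 165212733*(-1/11729) + 40991/4123 = -4465209/317 + 40991/4123 = -18397062560/1306991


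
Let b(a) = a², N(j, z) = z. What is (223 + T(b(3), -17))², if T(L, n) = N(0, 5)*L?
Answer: 71824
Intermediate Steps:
T(L, n) = 5*L
(223 + T(b(3), -17))² = (223 + 5*3²)² = (223 + 5*9)² = (223 + 45)² = 268² = 71824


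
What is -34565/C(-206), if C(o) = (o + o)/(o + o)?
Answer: -34565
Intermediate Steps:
C(o) = 1 (C(o) = (2*o)/((2*o)) = (2*o)*(1/(2*o)) = 1)
-34565/C(-206) = -34565/1 = -34565*1 = -34565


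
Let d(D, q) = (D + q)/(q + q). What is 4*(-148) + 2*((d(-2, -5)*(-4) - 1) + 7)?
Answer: -2928/5 ≈ -585.60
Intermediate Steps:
d(D, q) = (D + q)/(2*q) (d(D, q) = (D + q)/((2*q)) = (D + q)*(1/(2*q)) = (D + q)/(2*q))
4*(-148) + 2*((d(-2, -5)*(-4) - 1) + 7) = 4*(-148) + 2*((((½)*(-2 - 5)/(-5))*(-4) - 1) + 7) = -592 + 2*((((½)*(-⅕)*(-7))*(-4) - 1) + 7) = -592 + 2*(((7/10)*(-4) - 1) + 7) = -592 + 2*((-14/5 - 1) + 7) = -592 + 2*(-19/5 + 7) = -592 + 2*(16/5) = -592 + 32/5 = -2928/5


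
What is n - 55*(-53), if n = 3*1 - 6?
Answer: 2912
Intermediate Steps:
n = -3 (n = 3 - 6 = -3)
n - 55*(-53) = -3 - 55*(-53) = -3 + 2915 = 2912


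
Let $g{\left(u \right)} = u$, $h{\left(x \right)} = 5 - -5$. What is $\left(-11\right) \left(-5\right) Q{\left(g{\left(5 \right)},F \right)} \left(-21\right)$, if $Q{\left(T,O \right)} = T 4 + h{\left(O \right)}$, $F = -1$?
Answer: $-34650$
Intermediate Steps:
$h{\left(x \right)} = 10$ ($h{\left(x \right)} = 5 + 5 = 10$)
$Q{\left(T,O \right)} = 10 + 4 T$ ($Q{\left(T,O \right)} = T 4 + 10 = 4 T + 10 = 10 + 4 T$)
$\left(-11\right) \left(-5\right) Q{\left(g{\left(5 \right)},F \right)} \left(-21\right) = \left(-11\right) \left(-5\right) \left(10 + 4 \cdot 5\right) \left(-21\right) = 55 \left(10 + 20\right) \left(-21\right) = 55 \cdot 30 \left(-21\right) = 1650 \left(-21\right) = -34650$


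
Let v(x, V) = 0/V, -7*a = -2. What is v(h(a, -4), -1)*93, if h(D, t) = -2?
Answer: 0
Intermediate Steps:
a = 2/7 (a = -⅐*(-2) = 2/7 ≈ 0.28571)
v(x, V) = 0
v(h(a, -4), -1)*93 = 0*93 = 0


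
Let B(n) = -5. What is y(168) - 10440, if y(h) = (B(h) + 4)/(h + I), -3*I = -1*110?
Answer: -6410163/614 ≈ -10440.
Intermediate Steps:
I = 110/3 (I = -(-1)*110/3 = -⅓*(-110) = 110/3 ≈ 36.667)
y(h) = -1/(110/3 + h) (y(h) = (-5 + 4)/(h + 110/3) = -1/(110/3 + h))
y(168) - 10440 = -3/(110 + 3*168) - 10440 = -3/(110 + 504) - 10440 = -3/614 - 10440 = -6410163/614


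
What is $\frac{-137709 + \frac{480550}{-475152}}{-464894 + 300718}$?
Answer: $\frac{1055373989}{1258202496} \approx 0.83879$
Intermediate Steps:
$\frac{-137709 + \frac{480550}{-475152}}{-464894 + 300718} = \frac{-137709 + 480550 \left(- \frac{1}{475152}\right)}{-164176} = \left(-137709 - \frac{240275}{237576}\right) \left(- \frac{1}{164176}\right) = \left(- \frac{32716593659}{237576}\right) \left(- \frac{1}{164176}\right) = \frac{1055373989}{1258202496}$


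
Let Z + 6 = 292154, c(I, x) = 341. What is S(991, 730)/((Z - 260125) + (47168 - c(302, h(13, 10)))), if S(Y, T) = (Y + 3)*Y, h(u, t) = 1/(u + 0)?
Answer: 492527/39425 ≈ 12.493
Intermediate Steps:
h(u, t) = 1/u
S(Y, T) = Y*(3 + Y) (S(Y, T) = (3 + Y)*Y = Y*(3 + Y))
Z = 292148 (Z = -6 + 292154 = 292148)
S(991, 730)/((Z - 260125) + (47168 - c(302, h(13, 10)))) = (991*(3 + 991))/((292148 - 260125) + (47168 - 1*341)) = (991*994)/(32023 + (47168 - 341)) = 985054/(32023 + 46827) = 985054/78850 = 985054*(1/78850) = 492527/39425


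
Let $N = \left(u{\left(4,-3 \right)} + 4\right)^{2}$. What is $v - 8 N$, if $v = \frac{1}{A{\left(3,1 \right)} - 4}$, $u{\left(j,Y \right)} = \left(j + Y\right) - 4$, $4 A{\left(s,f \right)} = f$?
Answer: $- \frac{124}{15} \approx -8.2667$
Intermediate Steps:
$A{\left(s,f \right)} = \frac{f}{4}$
$u{\left(j,Y \right)} = -4 + Y + j$ ($u{\left(j,Y \right)} = \left(Y + j\right) - 4 = -4 + Y + j$)
$v = - \frac{4}{15}$ ($v = \frac{1}{\frac{1}{4} \cdot 1 - 4} = \frac{1}{\frac{1}{4} - 4} = \frac{1}{- \frac{15}{4}} = - \frac{4}{15} \approx -0.26667$)
$N = 1$ ($N = \left(\left(-4 - 3 + 4\right) + 4\right)^{2} = \left(-3 + 4\right)^{2} = 1^{2} = 1$)
$v - 8 N = - \frac{4}{15} - 8 = - \frac{124}{15}$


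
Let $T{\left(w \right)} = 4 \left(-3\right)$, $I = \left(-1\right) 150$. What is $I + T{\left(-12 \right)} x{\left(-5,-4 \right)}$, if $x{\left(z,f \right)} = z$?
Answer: $-90$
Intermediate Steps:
$I = -150$
$T{\left(w \right)} = -12$
$I + T{\left(-12 \right)} x{\left(-5,-4 \right)} = -150 - -60 = -150 + 60 = -90$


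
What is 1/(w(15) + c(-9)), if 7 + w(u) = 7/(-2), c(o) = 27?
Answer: 2/33 ≈ 0.060606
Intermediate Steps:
w(u) = -21/2 (w(u) = -7 + 7/(-2) = -7 + 7*(-1/2) = -7 - 7/2 = -21/2)
1/(w(15) + c(-9)) = 1/(-21/2 + 27) = 1/(33/2) = 2/33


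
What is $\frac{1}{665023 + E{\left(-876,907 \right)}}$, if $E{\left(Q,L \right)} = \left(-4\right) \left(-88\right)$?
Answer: $\frac{1}{665375} \approx 1.5029 \cdot 10^{-6}$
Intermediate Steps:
$E{\left(Q,L \right)} = 352$
$\frac{1}{665023 + E{\left(-876,907 \right)}} = \frac{1}{665023 + 352} = \frac{1}{665375}$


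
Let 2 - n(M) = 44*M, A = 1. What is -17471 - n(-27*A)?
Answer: -18661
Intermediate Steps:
n(M) = 2 - 44*M
-17471 - n(-27*A) = -17471 - (2 - (-1188)) = -17471 - (2 - 44*(-27)) = -17471 - (2 + 1188) = -17471 - 1*1190 = -17471 - 1190 = -18661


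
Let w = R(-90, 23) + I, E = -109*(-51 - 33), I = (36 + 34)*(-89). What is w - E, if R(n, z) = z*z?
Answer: -14857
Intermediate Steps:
R(n, z) = z²
I = -6230 (I = 70*(-89) = -6230)
E = 9156 (E = -109*(-84) = 9156)
w = -5701 (w = 23² - 6230 = 529 - 6230 = -5701)
w - E = -5701 - 1*9156 = -5701 - 9156 = -14857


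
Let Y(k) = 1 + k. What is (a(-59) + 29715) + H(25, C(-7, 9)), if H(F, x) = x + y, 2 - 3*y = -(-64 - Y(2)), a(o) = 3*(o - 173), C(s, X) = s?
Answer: 86971/3 ≈ 28990.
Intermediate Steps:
a(o) = -519 + 3*o (a(o) = 3*(-173 + o) = -519 + 3*o)
y = -65/3 (y = ⅔ - (-1)*(-64 - (1 + 2))/3 = ⅔ - (-1)*(-64 - 1*3)/3 = ⅔ - (-1)*(-64 - 3)/3 = ⅔ - (-1)*(-67)/3 = ⅔ - ⅓*67 = ⅔ - 67/3 = -65/3 ≈ -21.667)
H(F, x) = -65/3 + x (H(F, x) = x - 65/3 = -65/3 + x)
(a(-59) + 29715) + H(25, C(-7, 9)) = ((-519 + 3*(-59)) + 29715) + (-65/3 - 7) = ((-519 - 177) + 29715) - 86/3 = (-696 + 29715) - 86/3 = 29019 - 86/3 = 86971/3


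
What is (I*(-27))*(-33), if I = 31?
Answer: 27621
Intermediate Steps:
(I*(-27))*(-33) = (31*(-27))*(-33) = -837*(-33) = 27621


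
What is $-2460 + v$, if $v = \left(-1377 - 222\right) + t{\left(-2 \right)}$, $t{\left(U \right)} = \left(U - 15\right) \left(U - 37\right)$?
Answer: $-3396$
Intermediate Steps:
$t{\left(U \right)} = \left(-37 + U\right) \left(-15 + U\right)$ ($t{\left(U \right)} = \left(-15 + U\right) \left(-37 + U\right) = \left(-37 + U\right) \left(-15 + U\right)$)
$v = -936$ ($v = \left(-1377 - 222\right) + \left(555 + \left(-2\right)^{2} - -104\right) = -1599 + \left(555 + 4 + 104\right) = -1599 + 663 = -936$)
$-2460 + v = -2460 - 936 = -3396$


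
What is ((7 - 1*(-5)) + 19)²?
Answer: 961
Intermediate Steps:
((7 - 1*(-5)) + 19)² = ((7 + 5) + 19)² = (12 + 19)² = 31² = 961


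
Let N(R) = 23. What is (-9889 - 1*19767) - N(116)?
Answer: -29679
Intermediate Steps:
(-9889 - 1*19767) - N(116) = (-9889 - 1*19767) - 1*23 = (-9889 - 19767) - 23 = -29656 - 23 = -29679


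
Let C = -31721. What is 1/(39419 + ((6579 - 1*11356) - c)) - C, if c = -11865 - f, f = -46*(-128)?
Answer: 1662021796/52395 ≈ 31721.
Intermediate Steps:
f = 5888
c = -17753 (c = -11865 - 1*5888 = -11865 - 5888 = -17753)
1/(39419 + ((6579 - 1*11356) - c)) - C = 1/(39419 + ((6579 - 1*11356) - 1*(-17753))) - 1*(-31721) = 1/(39419 + ((6579 - 11356) + 17753)) + 31721 = 1/(39419 + (-4777 + 17753)) + 31721 = 1/(39419 + 12976) + 31721 = 1/52395 + 31721 = 1662021796/52395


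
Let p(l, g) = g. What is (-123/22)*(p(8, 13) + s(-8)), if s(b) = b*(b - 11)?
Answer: -1845/2 ≈ -922.50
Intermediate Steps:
s(b) = b*(-11 + b)
(-123/22)*(p(8, 13) + s(-8)) = (-123/22)*(13 - 8*(-11 - 8)) = (-123*1/22)*(13 - 8*(-19)) = -123*(13 + 152)/22 = -123/22*165 = -1845/2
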